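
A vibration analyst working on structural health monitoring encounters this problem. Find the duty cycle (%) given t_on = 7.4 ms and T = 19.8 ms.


Duty cycle as a percentage:
DC = (t_on / T) * 100
   = (7.4 / 19.8) * 100
   = 0.373737 * 100
   = 37.37 %

37.37 %


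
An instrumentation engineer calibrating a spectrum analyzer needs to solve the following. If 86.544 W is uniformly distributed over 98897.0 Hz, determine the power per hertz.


Power spectral density:
PSD = P / BW
    = 86.544 / 98897.0
    = 0.00087509 W/Hz

0.00087509 W/Hz


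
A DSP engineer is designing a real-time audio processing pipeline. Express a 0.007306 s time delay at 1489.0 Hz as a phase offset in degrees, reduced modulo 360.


Phase shift from frequency and time delay:
phi = 360 * f * t_delay
    = 360 * 1489.0 * 0.007306
    = 3916.31 degrees
    mod 360 = 316.31 degrees

316.31 degrees


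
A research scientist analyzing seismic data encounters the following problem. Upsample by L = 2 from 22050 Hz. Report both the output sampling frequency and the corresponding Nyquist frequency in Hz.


Step 1 — output sample rate after interpolation by L:
fs_out = L * fs_in = 2 * 22050 = 44100 Hz

Step 2 — Nyquist frequency of the output stream:
f_Nyq = fs_out / 2 = 44100 / 2 = 22050.0 Hz

fs_out = 44100 Hz; f_Nyquist = 22050.0 Hz


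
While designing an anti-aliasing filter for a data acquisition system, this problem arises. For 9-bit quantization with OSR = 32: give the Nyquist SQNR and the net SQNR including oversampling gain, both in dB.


Step 1 — baseline SQNR at Nyquist:
SQNR_base = 6.02*N + 1.76
          = 6.02*9 + 1.76
          = 55.94 dB

Step 2 — oversampling processing gain:
G = 10*log10(OSR) = 10*log10(32) = 15.05 dB

Step 3 — total:
SQNR_total = 55.94 + 15.05 = 70.99 dB

Base SQNR = 55.94 dB; oversampled SQNR = 70.99 dB


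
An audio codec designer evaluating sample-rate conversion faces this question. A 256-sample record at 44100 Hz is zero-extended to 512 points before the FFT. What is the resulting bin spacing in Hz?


Frequency resolution after zero-padding:
N_padded = 256 * 2 = 512
df = fs / N_padded
   = 44100 / 512
   = 86.1328 Hz

86.1328 Hz


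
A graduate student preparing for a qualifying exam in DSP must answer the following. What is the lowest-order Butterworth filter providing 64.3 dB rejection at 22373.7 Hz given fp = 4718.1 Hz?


Butterworth filter order formula:
n = log10(10^(A/10) - 1) / (2 * log10(f_stop/f_pass))
10^(64.3/10) - 1 = 2691533.8039
f_stop/f_pass = 22373.7 / 4718.1 = 4.7421
n = 4.7561 -> ceil = 5

5


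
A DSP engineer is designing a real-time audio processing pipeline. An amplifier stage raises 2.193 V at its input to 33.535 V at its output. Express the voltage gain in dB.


Voltage gain in dB:
G = 20 * log10(Vout / Vin)
  = 20 * log10(33.535 / 2.193)
  = 20 * log10(15.291838)
  = 20 * 1.18446
  = 23.69 dB

23.69 dB


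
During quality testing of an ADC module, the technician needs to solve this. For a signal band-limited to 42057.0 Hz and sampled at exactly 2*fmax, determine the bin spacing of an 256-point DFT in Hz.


Step 1 — Nyquist sampling rate:
fs = 2 * fmax = 2 * 42057.0 = 84114.0 Hz

Step 2 — DFT bin spacing:
df = fs / N = 84114.0 / 256 = 328.5703 Hz

328.5703 Hz


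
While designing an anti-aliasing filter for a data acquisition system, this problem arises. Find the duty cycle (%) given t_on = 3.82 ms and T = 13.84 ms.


Duty cycle as a percentage:
DC = (t_on / T) * 100
   = (3.82 / 13.84) * 100
   = 0.276012 * 100
   = 27.6 %

27.6 %


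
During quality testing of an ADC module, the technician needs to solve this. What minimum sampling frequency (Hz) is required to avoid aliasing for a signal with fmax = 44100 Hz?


The Nyquist rate is twice the maximum frequency component.
fs_min = 2 * fmax
      = 2 * 44100
      = 88200 Hz

88200


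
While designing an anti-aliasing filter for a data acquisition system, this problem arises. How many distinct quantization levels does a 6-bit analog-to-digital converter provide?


Number of quantization levels = 2^N
= 2^6
= 64

64


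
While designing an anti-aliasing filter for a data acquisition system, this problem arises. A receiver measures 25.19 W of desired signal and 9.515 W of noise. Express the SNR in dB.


SNR in decibels:
SNR = 10 * log10(Ps / Pn)
    = 10 * log10(25.19 / 9.515)
    = 10 * log10(2.6474)
    = 10 * 0.4228
    = 4.23 dB

4.23 dB


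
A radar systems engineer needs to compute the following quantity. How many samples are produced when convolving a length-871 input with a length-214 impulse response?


Linear convolution output length:
L = N + M - 1
  = 871 + 214 - 1
  = 1084 samples

1084


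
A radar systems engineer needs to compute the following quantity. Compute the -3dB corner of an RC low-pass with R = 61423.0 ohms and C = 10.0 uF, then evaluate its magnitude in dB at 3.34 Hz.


Step 1 — cutoff frequency:
fc = 1 / (2*pi*R*C)
C = 10.0 uF = 1e-05 F
fc = 1 / (2*pi*61423.0*1e-05)
   = 0.259113 Hz

Step 2 — magnitude at f = 3.34 Hz:
|H(f)| = 1 / sqrt(1 + (f/fc)^2)
f/fc = 3.34 / 0.259113 = 12.890129
|H| = 1 / sqrt(1 + 166.155426) = 0.0773463
|H|_dB = 20*log10(0.0773463) = -22.23 dB

fc = 0.259113 Hz; |H(3.34 Hz)| = -22.23 dB


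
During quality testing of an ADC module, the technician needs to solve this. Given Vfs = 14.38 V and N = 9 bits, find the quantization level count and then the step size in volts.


Step 1 — number of quantization levels:
L = 2^N = 2^9 = 512

Step 2 — LSB step size:
delta = Vfs / L
      = 14.38 / 512
      = 0.02808594 V

Levels = 512; step size = 0.02808594 V


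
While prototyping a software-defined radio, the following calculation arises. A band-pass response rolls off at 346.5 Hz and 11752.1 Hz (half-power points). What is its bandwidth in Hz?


Bandwidth is the difference of -3dB frequencies:
BW = f_high - f_low
   = 11752.1 - 346.5
   = 11405.6 Hz

11405.6 Hz


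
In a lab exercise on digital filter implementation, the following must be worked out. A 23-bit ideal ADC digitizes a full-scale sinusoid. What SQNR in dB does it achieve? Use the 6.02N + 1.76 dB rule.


Theoretical SNR for a full-scale sinusoid:
SNR = 6.02 * N + 1.76
    = 6.02 * 23 + 1.76
    = 138.46 + 1.76
    = 140.22 dB

140.22 dB


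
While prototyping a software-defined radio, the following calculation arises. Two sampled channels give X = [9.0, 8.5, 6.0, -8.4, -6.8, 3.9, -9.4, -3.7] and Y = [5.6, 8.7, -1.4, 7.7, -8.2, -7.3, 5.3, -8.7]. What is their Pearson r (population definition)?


Pearson correlation coefficient (population):
r = cov(X,Y) / (std(X) * std(Y))
Mean X = -0.1125, Mean Y = 0.2125
Cov(X,Y) = 7.640156
Std(X) = 7.273314, Std(Y) = 7.002221
r = 0.15

0.15


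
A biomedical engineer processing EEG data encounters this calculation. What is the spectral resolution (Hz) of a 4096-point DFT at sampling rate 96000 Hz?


DFT frequency resolution:
df = fs / N
   = 96000 / 4096
   = 23.4375 Hz

23.4375 Hz


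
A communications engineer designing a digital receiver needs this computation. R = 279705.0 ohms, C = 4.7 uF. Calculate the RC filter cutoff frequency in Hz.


Cutoff frequency of a first-order RC filter:
fc = 1 / (2 * pi * R * C)
C = 4.7 uF = 4.7e-06 F
fc = 1 / (2 * pi * 279705.0 * 4.7e-06)
   = 1 / 8.2599602278199
   = 0.121066 Hz

0.121066 Hz


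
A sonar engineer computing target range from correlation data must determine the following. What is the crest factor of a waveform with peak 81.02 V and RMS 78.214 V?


Crest factor is the ratio of peak to RMS:
CF = V_peak / V_rms
   = 81.02 / 78.214
   = 1.0359

1.0359


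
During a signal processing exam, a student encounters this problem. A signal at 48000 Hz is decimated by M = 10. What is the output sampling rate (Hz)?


Decimation reduces the sample rate:
fs_out = fs_in / M
       = 48000 / 10
       = 4800.0 Hz

4800.0 Hz


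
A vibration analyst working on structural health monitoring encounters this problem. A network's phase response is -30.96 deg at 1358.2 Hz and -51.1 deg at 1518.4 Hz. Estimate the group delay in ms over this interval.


Group delay from phase difference:
tau = -d(phi)/d(omega)
d(phi) = -20.14 deg = -0.351509 rad
d(omega) = 2*pi*(1518.4 - 1358.2) = 1006.5663 rad/s
tau = -(-0.351509) / 1006.5663
    = 0.3492 ms

0.3492 ms


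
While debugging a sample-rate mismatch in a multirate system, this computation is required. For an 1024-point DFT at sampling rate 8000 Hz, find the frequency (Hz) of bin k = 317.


Frequency of DFT bin k:
f_k = k * fs / N
    = 317 * 8000 / 1024
    = 2536000 / 1024
    = 2476.562 Hz

2476.562 Hz


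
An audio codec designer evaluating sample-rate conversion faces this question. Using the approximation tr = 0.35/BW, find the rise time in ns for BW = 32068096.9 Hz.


Rise time from bandwidth relationship:
tr = 0.35 / BW
   = 0.35 / 32068096.9
   = 1.091427412e-08 s
   = 10.9143 ns

10.9143 ns


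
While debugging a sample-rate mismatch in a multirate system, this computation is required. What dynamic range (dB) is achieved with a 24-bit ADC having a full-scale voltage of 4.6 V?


Dynamic range from full-scale to LSB:
V_min = V_max / 2^bits = 4.6 / 2^24
DR = 20 * log10(V_max / V_min)
   = 20 * log10(2^24)
   = 20 * 24 * log10(2)
   = 144.49 dB

144.49 dB


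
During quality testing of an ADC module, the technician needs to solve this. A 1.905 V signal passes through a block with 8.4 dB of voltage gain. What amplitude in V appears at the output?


Output voltage from dB gain:
V_out = V_in * 10^(gain_dB / 20)
      = 1.905 * 10^(8.4 / 20)
      = 1.905 * 2.630268
      = 5.0107 V

5.0107 V


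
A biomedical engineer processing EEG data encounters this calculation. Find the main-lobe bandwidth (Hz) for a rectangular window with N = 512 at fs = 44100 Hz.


Main lobe width for a rectangular window:
Width = 2 * fs / N
      = 2 * 44100 / 512
      = 88200 / 512
      = 172.266 Hz

172.266 Hz


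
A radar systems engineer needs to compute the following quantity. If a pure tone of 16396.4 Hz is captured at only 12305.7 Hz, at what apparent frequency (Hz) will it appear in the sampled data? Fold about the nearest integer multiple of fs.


Compute the nearest integer multiple of fs to the signal:
n = round(16396.4 / 12305.7) = 1
f_alias = |16396.4 - 1 * 12305.7|
        = |16396.4 - 12305.7|
        = 4090.7 Hz

4090.7


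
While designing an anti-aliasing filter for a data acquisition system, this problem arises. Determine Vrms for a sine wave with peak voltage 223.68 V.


RMS voltage for a sinusoidal waveform:
V_rms = V_peak / sqrt(2)
      = 223.68 / 1.414214
      = 158.166 V

158.166 V


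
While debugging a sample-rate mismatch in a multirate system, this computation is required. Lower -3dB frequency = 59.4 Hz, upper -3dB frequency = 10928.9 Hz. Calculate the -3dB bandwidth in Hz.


Bandwidth is the difference of -3dB frequencies:
BW = f_high - f_low
   = 10928.9 - 59.4
   = 10869.5 Hz

10869.5 Hz


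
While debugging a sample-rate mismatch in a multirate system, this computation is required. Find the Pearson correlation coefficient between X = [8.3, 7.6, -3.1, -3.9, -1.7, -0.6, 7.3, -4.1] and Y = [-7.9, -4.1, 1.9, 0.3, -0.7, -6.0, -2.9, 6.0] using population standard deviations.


Pearson correlation coefficient (population):
r = cov(X,Y) / (std(X) * std(Y))
Mean X = 1.225, Mean Y = -1.675
Cov(X,Y) = -16.044375
Std(X) = 5.157701, Std(Y) = 4.203793
r = -0.74

-0.74


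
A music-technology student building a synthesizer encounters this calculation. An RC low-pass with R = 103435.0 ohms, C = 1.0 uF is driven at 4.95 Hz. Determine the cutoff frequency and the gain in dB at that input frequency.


Step 1 — cutoff frequency:
fc = 1 / (2*pi*R*C)
C = 1.0 uF = 1e-06 F
fc = 1 / (2*pi*103435.0*1e-06)
   = 1.5387 Hz

Step 2 — magnitude at f = 4.95 Hz:
|H(f)| = 1 / sqrt(1 + (f/fc)^2)
f/fc = 4.95 / 1.5387 = 3.217001
|H| = 1 / sqrt(1 + 10.349095) = 0.2968379
|H|_dB = 20*log10(0.2968379) = -10.55 dB

fc = 1.5387 Hz; |H(4.95 Hz)| = -10.55 dB


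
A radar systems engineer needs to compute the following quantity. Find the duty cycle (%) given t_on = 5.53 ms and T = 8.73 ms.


Duty cycle as a percentage:
DC = (t_on / T) * 100
   = (5.53 / 8.73) * 100
   = 0.633448 * 100
   = 63.34 %

63.34 %


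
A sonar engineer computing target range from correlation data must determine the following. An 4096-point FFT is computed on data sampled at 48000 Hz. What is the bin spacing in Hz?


DFT frequency resolution:
df = fs / N
   = 48000 / 4096
   = 11.7188 Hz

11.7188 Hz


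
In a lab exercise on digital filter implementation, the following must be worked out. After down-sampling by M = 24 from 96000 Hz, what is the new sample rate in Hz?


Decimation reduces the sample rate:
fs_out = fs_in / M
       = 96000 / 24
       = 4000.0 Hz

4000.0 Hz


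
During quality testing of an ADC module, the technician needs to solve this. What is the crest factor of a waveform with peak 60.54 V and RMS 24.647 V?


Crest factor is the ratio of peak to RMS:
CF = V_peak / V_rms
   = 60.54 / 24.647
   = 2.4563

2.4563


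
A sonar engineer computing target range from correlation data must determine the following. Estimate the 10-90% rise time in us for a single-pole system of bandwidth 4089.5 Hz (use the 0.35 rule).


Rise time from bandwidth relationship:
tr = 0.35 / BW
   = 0.35 / 4089.5
   = 8.558503485e-05 s
   = 85.585 us

85.585 us


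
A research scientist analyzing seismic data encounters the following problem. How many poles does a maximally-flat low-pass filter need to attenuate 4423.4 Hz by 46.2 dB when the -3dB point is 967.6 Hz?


Butterworth filter order formula:
n = log10(10^(A/10) - 1) / (2 * log10(f_stop/f_pass))
10^(46.2/10) - 1 = 41685.9383
f_stop/f_pass = 4423.4 / 967.6 = 4.5715
n = 3.4997 -> ceil = 4

4


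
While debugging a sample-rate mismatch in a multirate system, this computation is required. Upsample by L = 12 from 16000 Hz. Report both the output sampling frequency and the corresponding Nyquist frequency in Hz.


Step 1 — output sample rate after interpolation by L:
fs_out = L * fs_in = 12 * 16000 = 192000 Hz

Step 2 — Nyquist frequency of the output stream:
f_Nyq = fs_out / 2 = 192000 / 2 = 96000.0 Hz

fs_out = 192000 Hz; f_Nyquist = 96000.0 Hz


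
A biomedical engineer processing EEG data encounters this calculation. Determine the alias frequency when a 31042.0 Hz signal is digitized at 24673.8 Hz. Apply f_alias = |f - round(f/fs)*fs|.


Compute the nearest integer multiple of fs to the signal:
n = round(31042.0 / 24673.8) = 1
f_alias = |31042.0 - 1 * 24673.8|
        = |31042.0 - 24673.8|
        = 6368.2 Hz

6368.2


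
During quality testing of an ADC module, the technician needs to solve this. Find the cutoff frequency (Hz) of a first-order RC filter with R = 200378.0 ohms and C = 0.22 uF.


Cutoff frequency of a first-order RC filter:
fc = 1 / (2 * pi * R * C)
C = 0.22 uF = 2.2e-07 F
fc = 1 / (2 * pi * 200378.0 * 2.2e-07)
   = 1 / 0.27698266320605
   = 3.610334 Hz

3.610334 Hz


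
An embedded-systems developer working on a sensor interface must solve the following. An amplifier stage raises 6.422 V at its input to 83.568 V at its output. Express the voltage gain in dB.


Voltage gain in dB:
G = 20 * log10(Vout / Vin)
  = 20 * log10(83.568 / 6.422)
  = 20 * log10(13.012769)
  = 20 * 1.11437
  = 22.29 dB

22.29 dB


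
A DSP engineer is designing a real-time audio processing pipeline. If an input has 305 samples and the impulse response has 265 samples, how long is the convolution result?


Linear convolution output length:
L = N + M - 1
  = 305 + 265 - 1
  = 569 samples

569


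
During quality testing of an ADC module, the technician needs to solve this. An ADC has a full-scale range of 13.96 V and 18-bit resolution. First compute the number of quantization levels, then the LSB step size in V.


Step 1 — number of quantization levels:
L = 2^N = 2^18 = 262144

Step 2 — LSB step size:
delta = Vfs / L
      = 13.96 / 262144
      = 5.325e-05 V

Levels = 262144; step size = 5.325e-05 V


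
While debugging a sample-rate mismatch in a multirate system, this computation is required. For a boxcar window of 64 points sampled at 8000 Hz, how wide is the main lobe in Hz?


Main lobe width for a rectangular window:
Width = 2 * fs / N
      = 2 * 8000 / 64
      = 16000 / 64
      = 250.0 Hz

250.0 Hz


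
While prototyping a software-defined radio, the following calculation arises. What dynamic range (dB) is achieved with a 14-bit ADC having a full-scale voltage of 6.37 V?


Dynamic range from full-scale to LSB:
V_min = V_max / 2^bits = 6.37 / 2^14
DR = 20 * log10(V_max / V_min)
   = 20 * log10(2^14)
   = 20 * 14 * log10(2)
   = 84.29 dB

84.29 dB


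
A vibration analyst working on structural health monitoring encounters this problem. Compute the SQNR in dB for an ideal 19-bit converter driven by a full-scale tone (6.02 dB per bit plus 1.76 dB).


Theoretical SNR for a full-scale sinusoid:
SNR = 6.02 * N + 1.76
    = 6.02 * 19 + 1.76
    = 114.38 + 1.76
    = 116.14 dB

116.14 dB


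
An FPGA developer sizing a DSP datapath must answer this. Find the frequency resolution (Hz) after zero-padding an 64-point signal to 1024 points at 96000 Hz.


Frequency resolution after zero-padding:
N_padded = 64 * 16 = 1024
df = fs / N_padded
   = 96000 / 1024
   = 93.75 Hz

93.75 Hz


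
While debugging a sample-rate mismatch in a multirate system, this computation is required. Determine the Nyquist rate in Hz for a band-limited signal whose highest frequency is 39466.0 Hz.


The Nyquist rate is twice the maximum frequency component.
fs_min = 2 * fmax
      = 2 * 39466.0
      = 78932.0 Hz

78932.0


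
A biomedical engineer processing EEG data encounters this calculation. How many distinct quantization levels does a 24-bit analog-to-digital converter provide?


Number of quantization levels = 2^N
= 2^24
= 16777216

16777216


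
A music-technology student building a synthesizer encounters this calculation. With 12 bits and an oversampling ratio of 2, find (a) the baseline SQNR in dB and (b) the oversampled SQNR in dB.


Step 1 — baseline SQNR at Nyquist:
SQNR_base = 6.02*N + 1.76
          = 6.02*12 + 1.76
          = 74.0 dB

Step 2 — oversampling processing gain:
G = 10*log10(OSR) = 10*log10(2) = 3.01 dB

Step 3 — total:
SQNR_total = 74.0 + 3.01 = 77.01 dB

Base SQNR = 74.0 dB; oversampled SQNR = 77.01 dB


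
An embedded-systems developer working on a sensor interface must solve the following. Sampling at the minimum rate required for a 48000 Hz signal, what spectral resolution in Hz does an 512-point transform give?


Step 1 — Nyquist sampling rate:
fs = 2 * fmax = 2 * 48000 = 96000 Hz

Step 2 — DFT bin spacing:
df = fs / N = 96000 / 512 = 187.5 Hz

187.5 Hz


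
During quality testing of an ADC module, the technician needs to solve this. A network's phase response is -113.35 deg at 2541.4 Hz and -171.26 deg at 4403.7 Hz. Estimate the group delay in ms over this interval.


Group delay from phase difference:
tau = -d(phi)/d(omega)
d(phi) = -57.91 deg = -1.01072 rad
d(omega) = 2*pi*(4403.7 - 2541.4) = 11701.176 rad/s
tau = -(-1.01072) / 11701.176
    = 0.0864 ms

0.0864 ms


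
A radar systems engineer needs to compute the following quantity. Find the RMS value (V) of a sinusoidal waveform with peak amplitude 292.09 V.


RMS voltage for a sinusoidal waveform:
V_rms = V_peak / sqrt(2)
      = 292.09 / 1.414214
      = 206.539 V

206.539 V


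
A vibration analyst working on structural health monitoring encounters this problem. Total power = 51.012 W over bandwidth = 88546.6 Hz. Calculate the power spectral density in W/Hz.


Power spectral density:
PSD = P / BW
    = 51.012 / 88546.6
    = 0.0005761 W/Hz

0.0005761 W/Hz


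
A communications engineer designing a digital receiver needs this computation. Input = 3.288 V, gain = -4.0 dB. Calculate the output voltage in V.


Output voltage from dB gain:
V_out = V_in * 10^(gain_dB / 20)
      = 3.288 * 10^(-4.0 / 20)
      = 3.288 * 0.630957
      = 2.0746 V

2.0746 V


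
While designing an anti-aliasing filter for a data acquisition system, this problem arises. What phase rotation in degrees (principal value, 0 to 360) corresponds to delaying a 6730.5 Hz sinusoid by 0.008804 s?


Phase shift from frequency and time delay:
phi = 360 * f * t_delay
    = 360 * 6730.5 * 0.008804
    = 21331.92 degrees
    mod 360 = 91.92 degrees

91.92 degrees


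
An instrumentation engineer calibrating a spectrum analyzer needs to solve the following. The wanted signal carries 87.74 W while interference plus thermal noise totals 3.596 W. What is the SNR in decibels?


SNR in decibels:
SNR = 10 * log10(Ps / Pn)
    = 10 * log10(87.74 / 3.596)
    = 10 * log10(24.3993)
    = 10 * 1.3874
    = 13.87 dB

13.87 dB


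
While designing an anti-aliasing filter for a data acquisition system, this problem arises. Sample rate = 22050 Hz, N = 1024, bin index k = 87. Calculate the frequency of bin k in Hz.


Frequency of DFT bin k:
f_k = k * fs / N
    = 87 * 22050 / 1024
    = 1918350 / 1024
    = 1873.389 Hz

1873.389 Hz


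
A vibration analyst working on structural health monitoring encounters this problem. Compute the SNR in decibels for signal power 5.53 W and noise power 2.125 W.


SNR in decibels:
SNR = 10 * log10(Ps / Pn)
    = 10 * log10(5.53 / 2.125)
    = 10 * log10(2.6024)
    = 10 * 0.4154
    = 4.15 dB

4.15 dB


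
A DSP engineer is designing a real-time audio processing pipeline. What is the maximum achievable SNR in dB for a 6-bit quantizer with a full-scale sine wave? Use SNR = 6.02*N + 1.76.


Theoretical SNR for a full-scale sinusoid:
SNR = 6.02 * N + 1.76
    = 6.02 * 6 + 1.76
    = 36.12 + 1.76
    = 37.88 dB

37.88 dB


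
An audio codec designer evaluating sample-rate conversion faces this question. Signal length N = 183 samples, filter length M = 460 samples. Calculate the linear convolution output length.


Linear convolution output length:
L = N + M - 1
  = 183 + 460 - 1
  = 642 samples

642


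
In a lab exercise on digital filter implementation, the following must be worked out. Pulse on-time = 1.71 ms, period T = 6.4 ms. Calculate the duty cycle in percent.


Duty cycle as a percentage:
DC = (t_on / T) * 100
   = (1.71 / 6.4) * 100
   = 0.267187 * 100
   = 26.72 %

26.72 %


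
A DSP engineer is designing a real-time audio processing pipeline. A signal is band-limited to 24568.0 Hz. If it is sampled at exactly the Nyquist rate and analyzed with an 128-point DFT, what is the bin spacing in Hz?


Step 1 — Nyquist sampling rate:
fs = 2 * fmax = 2 * 24568.0 = 49136.0 Hz

Step 2 — DFT bin spacing:
df = fs / N = 49136.0 / 128 = 383.875 Hz

383.875 Hz


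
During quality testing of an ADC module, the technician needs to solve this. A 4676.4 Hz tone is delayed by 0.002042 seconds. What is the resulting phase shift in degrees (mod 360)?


Phase shift from frequency and time delay:
phi = 360 * f * t_delay
    = 360 * 4676.4 * 0.002042
    = 3437.72 degrees
    mod 360 = 197.72 degrees

197.72 degrees


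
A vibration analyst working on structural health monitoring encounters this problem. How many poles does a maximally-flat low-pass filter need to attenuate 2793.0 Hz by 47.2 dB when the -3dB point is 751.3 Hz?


Butterworth filter order formula:
n = log10(10^(A/10) - 1) / (2 * log10(f_stop/f_pass))
10^(47.2/10) - 1 = 52479.746
f_stop/f_pass = 2793.0 / 751.3 = 3.7176
n = 4.1385 -> ceil = 5

5


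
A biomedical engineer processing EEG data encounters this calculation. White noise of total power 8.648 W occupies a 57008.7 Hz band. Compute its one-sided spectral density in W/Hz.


Power spectral density:
PSD = P / BW
    = 8.648 / 57008.7
    = 0.0001517 W/Hz

0.0001517 W/Hz


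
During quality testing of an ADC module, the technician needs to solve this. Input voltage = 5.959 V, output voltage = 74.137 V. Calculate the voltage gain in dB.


Voltage gain in dB:
G = 20 * log10(Vout / Vin)
  = 20 * log10(74.137 / 5.959)
  = 20 * log10(12.441181)
  = 20 * 1.094862
  = 21.9 dB

21.9 dB


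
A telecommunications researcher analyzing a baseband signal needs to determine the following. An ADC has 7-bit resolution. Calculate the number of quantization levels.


Number of quantization levels = 2^N
= 2^7
= 128

128


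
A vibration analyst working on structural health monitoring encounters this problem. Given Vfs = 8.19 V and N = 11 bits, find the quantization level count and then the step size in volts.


Step 1 — number of quantization levels:
L = 2^N = 2^11 = 2048

Step 2 — LSB step size:
delta = Vfs / L
      = 8.19 / 2048
      = 0.00399902 V

Levels = 2048; step size = 0.00399902 V


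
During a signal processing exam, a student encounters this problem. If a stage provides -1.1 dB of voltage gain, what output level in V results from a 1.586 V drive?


Output voltage from dB gain:
V_out = V_in * 10^(gain_dB / 20)
      = 1.586 * 10^(-1.1 / 20)
      = 1.586 * 0.881049
      = 1.3973 V

1.3973 V


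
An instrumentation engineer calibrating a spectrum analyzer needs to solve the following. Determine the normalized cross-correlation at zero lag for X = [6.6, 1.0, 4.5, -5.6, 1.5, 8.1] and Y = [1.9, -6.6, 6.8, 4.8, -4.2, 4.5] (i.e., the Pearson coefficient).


Pearson correlation coefficient (population):
r = cov(X,Y) / (std(X) * std(Y))
Mean X = 2.6833, Mean Y = 1.2
Cov(X,Y) = 3.415
Std(X) = 4.487544, Std(Y) = 4.927812
r = 0.1544

0.1544


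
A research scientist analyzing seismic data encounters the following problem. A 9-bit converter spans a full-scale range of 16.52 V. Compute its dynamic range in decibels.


Dynamic range from full-scale to LSB:
V_min = V_max / 2^bits = 16.52 / 2^9
DR = 20 * log10(V_max / V_min)
   = 20 * log10(2^9)
   = 20 * 9 * log10(2)
   = 54.19 dB

54.19 dB


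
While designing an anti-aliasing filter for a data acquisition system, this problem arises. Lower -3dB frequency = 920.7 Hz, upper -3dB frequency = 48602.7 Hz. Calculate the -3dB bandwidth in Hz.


Bandwidth is the difference of -3dB frequencies:
BW = f_high - f_low
   = 48602.7 - 920.7
   = 47682.0 Hz

47682.0 Hz


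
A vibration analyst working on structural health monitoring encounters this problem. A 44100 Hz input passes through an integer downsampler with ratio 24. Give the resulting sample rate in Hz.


Decimation reduces the sample rate:
fs_out = fs_in / M
       = 44100 / 24
       = 1837.5 Hz

1837.5 Hz


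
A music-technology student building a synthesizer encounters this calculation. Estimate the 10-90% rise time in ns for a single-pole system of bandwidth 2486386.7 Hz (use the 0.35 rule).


Rise time from bandwidth relationship:
tr = 0.35 / BW
   = 0.35 / 2486386.7
   = 1.407665187e-07 s
   = 140.7665 ns

140.7665 ns


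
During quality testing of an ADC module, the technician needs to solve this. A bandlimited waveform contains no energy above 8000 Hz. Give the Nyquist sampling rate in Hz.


The Nyquist rate is twice the maximum frequency component.
fs_min = 2 * fmax
      = 2 * 8000
      = 16000 Hz

16000


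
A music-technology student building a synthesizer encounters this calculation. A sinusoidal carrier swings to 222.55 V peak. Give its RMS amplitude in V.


RMS voltage for a sinusoidal waveform:
V_rms = V_peak / sqrt(2)
      = 222.55 / 1.414214
      = 157.367 V

157.367 V


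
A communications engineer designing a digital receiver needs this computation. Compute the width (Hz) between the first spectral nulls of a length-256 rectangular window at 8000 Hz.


Main lobe width for a rectangular window:
Width = 2 * fs / N
      = 2 * 8000 / 256
      = 16000 / 256
      = 62.5 Hz

62.5 Hz


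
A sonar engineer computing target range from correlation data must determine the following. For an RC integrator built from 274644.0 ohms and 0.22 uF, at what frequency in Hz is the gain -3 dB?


Cutoff frequency of a first-order RC filter:
fc = 1 / (2 * pi * R * C)
C = 0.22 uF = 2.2e-07 F
fc = 1 / (2 * pi * 274644.0 * 2.2e-07)
   = 1 / 0.37964061201111
   = 2.63407 Hz

2.63407 Hz


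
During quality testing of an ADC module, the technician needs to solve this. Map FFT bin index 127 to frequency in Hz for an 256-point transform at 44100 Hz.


Frequency of DFT bin k:
f_k = k * fs / N
    = 127 * 44100 / 256
    = 5600700 / 256
    = 21877.734 Hz

21877.734 Hz


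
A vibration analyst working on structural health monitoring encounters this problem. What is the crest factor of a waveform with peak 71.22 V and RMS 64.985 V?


Crest factor is the ratio of peak to RMS:
CF = V_peak / V_rms
   = 71.22 / 64.985
   = 1.0959

1.0959


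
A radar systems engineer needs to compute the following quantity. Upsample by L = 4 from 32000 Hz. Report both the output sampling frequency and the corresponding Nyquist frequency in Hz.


Step 1 — output sample rate after interpolation by L:
fs_out = L * fs_in = 4 * 32000 = 128000 Hz

Step 2 — Nyquist frequency of the output stream:
f_Nyq = fs_out / 2 = 128000 / 2 = 64000.0 Hz

fs_out = 128000 Hz; f_Nyquist = 64000.0 Hz


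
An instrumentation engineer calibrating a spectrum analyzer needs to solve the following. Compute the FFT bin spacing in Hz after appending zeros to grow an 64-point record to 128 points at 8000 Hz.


Frequency resolution after zero-padding:
N_padded = 64 * 2 = 128
df = fs / N_padded
   = 8000 / 128
   = 62.5 Hz

62.5 Hz


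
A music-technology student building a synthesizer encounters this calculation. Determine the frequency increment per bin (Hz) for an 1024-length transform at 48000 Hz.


DFT frequency resolution:
df = fs / N
   = 48000 / 1024
   = 46.875 Hz

46.875 Hz


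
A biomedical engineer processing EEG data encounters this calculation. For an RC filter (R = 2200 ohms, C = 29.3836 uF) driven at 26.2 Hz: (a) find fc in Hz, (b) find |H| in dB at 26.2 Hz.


Step 1 — cutoff frequency:
fc = 1 / (2*pi*R*C)
C = 29.3836 uF = 2.93836e-05 F
fc = 1 / (2*pi*2200*2.93836e-05)
   = 2.46202 Hz

Step 2 — magnitude at f = 26.2 Hz:
|H(f)| = 1 / sqrt(1 + (f/fc)^2)
f/fc = 26.2 / 2.46202 = 10.641668
|H| = 1 / sqrt(1 + 113.245098) = 0.0935581
|H|_dB = 20*log10(0.0935581) = -20.58 dB

fc = 2.46202 Hz; |H(26.2 Hz)| = -20.58 dB


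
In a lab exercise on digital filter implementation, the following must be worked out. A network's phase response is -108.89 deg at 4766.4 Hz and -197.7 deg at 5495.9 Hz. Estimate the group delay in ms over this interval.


Group delay from phase difference:
tau = -d(phi)/d(omega)
d(phi) = -88.81 deg = -1.550027 rad
d(omega) = 2*pi*(5495.9 - 4766.4) = 4583.5837 rad/s
tau = -(-1.550027) / 4583.5837
    = 0.3382 ms

0.3382 ms


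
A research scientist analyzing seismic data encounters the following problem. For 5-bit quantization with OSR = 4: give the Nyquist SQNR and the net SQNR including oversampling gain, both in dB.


Step 1 — baseline SQNR at Nyquist:
SQNR_base = 6.02*N + 1.76
          = 6.02*5 + 1.76
          = 31.86 dB

Step 2 — oversampling processing gain:
G = 10*log10(OSR) = 10*log10(4) = 6.02 dB

Step 3 — total:
SQNR_total = 31.86 + 6.02 = 37.88 dB

Base SQNR = 31.86 dB; oversampled SQNR = 37.88 dB


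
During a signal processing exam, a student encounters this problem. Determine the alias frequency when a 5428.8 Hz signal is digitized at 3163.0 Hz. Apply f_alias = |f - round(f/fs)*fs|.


Compute the nearest integer multiple of fs to the signal:
n = round(5428.8 / 3163.0) = 2
f_alias = |5428.8 - 2 * 3163.0|
        = |5428.8 - 6326.0|
        = 897.2 Hz

897.2


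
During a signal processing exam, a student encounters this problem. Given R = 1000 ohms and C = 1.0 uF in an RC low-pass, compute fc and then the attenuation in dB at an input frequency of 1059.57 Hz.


Step 1 — cutoff frequency:
fc = 1 / (2*pi*R*C)
C = 1.0 uF = 1e-06 F
fc = 1 / (2*pi*1000*1e-06)
   = 159.155 Hz

Step 2 — magnitude at f = 1059.57 Hz:
|H(f)| = 1 / sqrt(1 + (f/fc)^2)
f/fc = 1059.57 / 159.155 = 6.657472
|H| = 1 / sqrt(1 + 44.321933) = 0.1485408
|H|_dB = 20*log10(0.1485408) = -16.56 dB

fc = 159.155 Hz; |H(1059.57 Hz)| = -16.56 dB


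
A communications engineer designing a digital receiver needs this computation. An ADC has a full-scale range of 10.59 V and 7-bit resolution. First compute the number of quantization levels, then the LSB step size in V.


Step 1 — number of quantization levels:
L = 2^N = 2^7 = 128

Step 2 — LSB step size:
delta = Vfs / L
      = 10.59 / 128
      = 0.08273437 V

Levels = 128; step size = 0.08273437 V


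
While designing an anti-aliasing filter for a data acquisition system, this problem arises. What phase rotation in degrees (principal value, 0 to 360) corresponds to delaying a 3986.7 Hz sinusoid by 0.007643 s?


Phase shift from frequency and time delay:
phi = 360 * f * t_delay
    = 360 * 3986.7 * 0.007643
    = 10969.33 degrees
    mod 360 = 169.33 degrees

169.33 degrees


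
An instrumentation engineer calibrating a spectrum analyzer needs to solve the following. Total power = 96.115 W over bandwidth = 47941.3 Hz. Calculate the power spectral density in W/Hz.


Power spectral density:
PSD = P / BW
    = 96.115 / 47941.3
    = 0.00200485 W/Hz

0.00200485 W/Hz


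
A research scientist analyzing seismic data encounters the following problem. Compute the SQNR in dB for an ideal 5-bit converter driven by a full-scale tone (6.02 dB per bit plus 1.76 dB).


Theoretical SNR for a full-scale sinusoid:
SNR = 6.02 * N + 1.76
    = 6.02 * 5 + 1.76
    = 30.1 + 1.76
    = 31.86 dB

31.86 dB


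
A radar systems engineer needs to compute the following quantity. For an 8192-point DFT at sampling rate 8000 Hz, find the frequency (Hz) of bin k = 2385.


Frequency of DFT bin k:
f_k = k * fs / N
    = 2385 * 8000 / 8192
    = 19080000 / 8192
    = 2329.102 Hz

2329.102 Hz


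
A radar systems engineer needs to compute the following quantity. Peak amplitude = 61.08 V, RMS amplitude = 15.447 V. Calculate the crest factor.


Crest factor is the ratio of peak to RMS:
CF = V_peak / V_rms
   = 61.08 / 15.447
   = 3.9542

3.9542


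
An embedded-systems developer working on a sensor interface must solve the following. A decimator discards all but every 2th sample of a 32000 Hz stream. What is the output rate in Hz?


Decimation reduces the sample rate:
fs_out = fs_in / M
       = 32000 / 2
       = 16000.0 Hz

16000.0 Hz


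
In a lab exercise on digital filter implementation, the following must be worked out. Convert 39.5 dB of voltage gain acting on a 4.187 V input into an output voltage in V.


Output voltage from dB gain:
V_out = V_in * 10^(gain_dB / 20)
      = 4.187 * 10^(39.5 / 20)
      = 4.187 * 94.406088
      = 395.2783 V

395.2783 V


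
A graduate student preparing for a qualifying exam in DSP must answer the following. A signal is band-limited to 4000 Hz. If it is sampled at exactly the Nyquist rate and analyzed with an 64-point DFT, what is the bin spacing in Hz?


Step 1 — Nyquist sampling rate:
fs = 2 * fmax = 2 * 4000 = 8000 Hz

Step 2 — DFT bin spacing:
df = fs / N = 8000 / 64 = 125.0 Hz

125.0 Hz


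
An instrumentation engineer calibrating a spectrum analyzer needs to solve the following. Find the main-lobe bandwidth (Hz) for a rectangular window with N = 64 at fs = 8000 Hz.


Main lobe width for a rectangular window:
Width = 2 * fs / N
      = 2 * 8000 / 64
      = 16000 / 64
      = 250.0 Hz

250.0 Hz


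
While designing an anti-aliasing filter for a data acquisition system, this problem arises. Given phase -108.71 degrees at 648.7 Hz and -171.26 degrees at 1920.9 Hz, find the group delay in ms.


Group delay from phase difference:
tau = -d(phi)/d(omega)
d(phi) = -62.55 deg = -1.091703 rad
d(omega) = 2*pi*(1920.9 - 648.7) = 7993.4683 rad/s
tau = -(-1.091703) / 7993.4683
    = 0.1366 ms

0.1366 ms


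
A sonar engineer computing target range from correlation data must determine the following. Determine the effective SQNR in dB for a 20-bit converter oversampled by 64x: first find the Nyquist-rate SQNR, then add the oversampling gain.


Step 1 — baseline SQNR at Nyquist:
SQNR_base = 6.02*N + 1.76
          = 6.02*20 + 1.76
          = 122.16 dB

Step 2 — oversampling processing gain:
G = 10*log10(OSR) = 10*log10(64) = 18.06 dB

Step 3 — total:
SQNR_total = 122.16 + 18.06 = 140.22 dB

Base SQNR = 122.16 dB; oversampled SQNR = 140.22 dB


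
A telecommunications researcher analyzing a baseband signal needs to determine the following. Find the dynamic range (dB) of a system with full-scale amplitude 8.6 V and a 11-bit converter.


Dynamic range from full-scale to LSB:
V_min = V_max / 2^bits = 8.6 / 2^11
DR = 20 * log10(V_max / V_min)
   = 20 * log10(2^11)
   = 20 * 11 * log10(2)
   = 66.23 dB

66.23 dB


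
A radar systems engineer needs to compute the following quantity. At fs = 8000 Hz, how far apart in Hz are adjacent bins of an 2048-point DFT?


DFT frequency resolution:
df = fs / N
   = 8000 / 2048
   = 3.9062 Hz

3.9062 Hz


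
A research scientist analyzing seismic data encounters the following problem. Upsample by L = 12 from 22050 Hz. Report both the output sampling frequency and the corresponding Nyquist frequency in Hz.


Step 1 — output sample rate after interpolation by L:
fs_out = L * fs_in = 12 * 22050 = 264600 Hz

Step 2 — Nyquist frequency of the output stream:
f_Nyq = fs_out / 2 = 264600 / 2 = 132300.0 Hz

fs_out = 264600 Hz; f_Nyquist = 132300.0 Hz


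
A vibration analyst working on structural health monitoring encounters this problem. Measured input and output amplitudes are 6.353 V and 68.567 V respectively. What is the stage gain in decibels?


Voltage gain in dB:
G = 20 * log10(Vout / Vin)
  = 20 * log10(68.567 / 6.353)
  = 20 * log10(10.792854)
  = 20 * 1.033136
  = 20.66 dB

20.66 dB


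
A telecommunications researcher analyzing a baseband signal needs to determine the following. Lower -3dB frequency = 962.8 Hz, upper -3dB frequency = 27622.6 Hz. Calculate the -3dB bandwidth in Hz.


Bandwidth is the difference of -3dB frequencies:
BW = f_high - f_low
   = 27622.6 - 962.8
   = 26659.8 Hz

26659.8 Hz


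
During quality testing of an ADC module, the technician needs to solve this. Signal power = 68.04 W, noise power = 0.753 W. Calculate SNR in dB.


SNR in decibels:
SNR = 10 * log10(Ps / Pn)
    = 10 * log10(68.04 / 0.753)
    = 10 * log10(90.3586)
    = 10 * 1.956
    = 19.56 dB

19.56 dB


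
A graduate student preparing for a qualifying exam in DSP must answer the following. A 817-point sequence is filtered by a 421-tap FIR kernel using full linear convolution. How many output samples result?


Linear convolution output length:
L = N + M - 1
  = 817 + 421 - 1
  = 1237 samples

1237


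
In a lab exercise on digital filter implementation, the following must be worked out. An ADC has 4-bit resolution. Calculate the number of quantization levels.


Number of quantization levels = 2^N
= 2^4
= 16

16


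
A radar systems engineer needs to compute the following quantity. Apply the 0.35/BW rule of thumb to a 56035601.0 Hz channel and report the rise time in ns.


Rise time from bandwidth relationship:
tr = 0.35 / BW
   = 0.35 / 56035601.0
   = 6.246029198e-09 s
   = 6.246 ns

6.246 ns


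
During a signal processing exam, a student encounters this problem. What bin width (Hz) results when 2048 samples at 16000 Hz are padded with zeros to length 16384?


Frequency resolution after zero-padding:
N_padded = 2048 * 8 = 16384
df = fs / N_padded
   = 16000 / 16384
   = 0.9766 Hz

0.9766 Hz


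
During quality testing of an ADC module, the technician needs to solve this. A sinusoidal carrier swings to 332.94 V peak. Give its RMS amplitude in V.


RMS voltage for a sinusoidal waveform:
V_rms = V_peak / sqrt(2)
      = 332.94 / 1.414214
      = 235.424 V

235.424 V
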